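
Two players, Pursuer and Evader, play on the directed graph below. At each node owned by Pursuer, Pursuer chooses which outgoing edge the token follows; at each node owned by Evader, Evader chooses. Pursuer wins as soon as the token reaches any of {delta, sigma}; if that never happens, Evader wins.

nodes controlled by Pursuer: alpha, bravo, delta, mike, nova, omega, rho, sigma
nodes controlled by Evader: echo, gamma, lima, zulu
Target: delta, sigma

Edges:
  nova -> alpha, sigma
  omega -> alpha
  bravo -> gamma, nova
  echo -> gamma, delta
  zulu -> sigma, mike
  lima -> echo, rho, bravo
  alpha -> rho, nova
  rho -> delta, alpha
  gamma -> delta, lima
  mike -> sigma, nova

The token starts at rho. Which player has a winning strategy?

A0 = {delta, sigma}
A1: add {mike, nova, rho} — rho (Pursuer) has rho→delta; nova (Pursuer) has nova→sigma; mike (Pursuer) has mike→sigma.
rho ∈ A1, so Pursuer can force the target.

Pursuer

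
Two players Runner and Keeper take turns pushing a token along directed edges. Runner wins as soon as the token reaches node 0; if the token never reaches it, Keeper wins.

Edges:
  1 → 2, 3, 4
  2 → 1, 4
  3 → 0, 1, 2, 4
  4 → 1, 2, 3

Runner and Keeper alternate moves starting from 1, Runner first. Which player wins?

Keeper

Track states (vertex, player-to-move).
A0 = {(0,Runner), (0,Keeper)}
A1: add {(3,Runner)}.
A2 = A1; e.g. (1,Runner) stays out. (1,Runner) never enters ⇒ Keeper avoids the target.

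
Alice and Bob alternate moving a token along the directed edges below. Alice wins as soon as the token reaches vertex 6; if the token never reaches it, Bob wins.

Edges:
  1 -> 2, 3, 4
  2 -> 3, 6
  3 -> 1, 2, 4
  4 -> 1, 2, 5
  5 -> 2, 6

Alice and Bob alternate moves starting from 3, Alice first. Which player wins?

Track states (vertex, player-to-move).
A0 = {(6,Alice), (6,Bob)}
A1: add {(2,Alice), (5,Alice)}.
A2: add {(5,Bob)}.
A3: add {(4,Alice)}.
A4 = A3; e.g. (1,Alice) stays out. (3,Alice) never enters ⇒ Bob avoids the target.

Bob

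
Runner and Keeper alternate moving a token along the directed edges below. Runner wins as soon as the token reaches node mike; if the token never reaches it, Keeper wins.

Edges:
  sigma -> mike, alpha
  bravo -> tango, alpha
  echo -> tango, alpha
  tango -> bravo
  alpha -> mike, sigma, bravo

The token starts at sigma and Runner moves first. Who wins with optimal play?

Track states (vertex, player-to-move).
A0 = {(mike,Runner), (mike,Keeper)}
A1: add {(sigma,Runner), (alpha,Runner)}.
(sigma,Runner) ∈ A1 ⇒ Runner forces the target.

Runner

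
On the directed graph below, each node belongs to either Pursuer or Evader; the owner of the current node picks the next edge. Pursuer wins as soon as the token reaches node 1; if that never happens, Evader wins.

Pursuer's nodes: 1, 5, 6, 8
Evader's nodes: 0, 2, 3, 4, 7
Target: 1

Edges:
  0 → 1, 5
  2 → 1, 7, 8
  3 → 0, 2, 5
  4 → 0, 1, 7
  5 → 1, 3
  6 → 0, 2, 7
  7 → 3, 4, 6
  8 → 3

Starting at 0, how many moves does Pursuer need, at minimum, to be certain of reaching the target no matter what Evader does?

A0 = {1}
A1: add {5} — 5 (Pursuer) has 5→1.
A2: add {0} — 0 (Evader): all of {1, 5} already in.
0 enters the attractor at level 2, so Pursuer can force the target in 2 moves from there.

2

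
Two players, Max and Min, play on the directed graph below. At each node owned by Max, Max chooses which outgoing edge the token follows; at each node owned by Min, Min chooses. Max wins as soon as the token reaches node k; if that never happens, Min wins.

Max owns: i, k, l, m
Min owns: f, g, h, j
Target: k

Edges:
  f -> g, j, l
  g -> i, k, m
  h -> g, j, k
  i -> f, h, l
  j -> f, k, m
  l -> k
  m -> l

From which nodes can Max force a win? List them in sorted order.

g, i, k, l, m

A0 = {k}
A1: add {l} — l (Max) has l→k.
A2: add {i, m} — i (Max) has i→l; m (Max) has m→l.
A3: add {g} — g (Min): all of {i, k, m} already in.
A4 = A3; e.g. f (Min) can still go to j. Fixed point.
Max's winning region = {g, i, k, l, m}.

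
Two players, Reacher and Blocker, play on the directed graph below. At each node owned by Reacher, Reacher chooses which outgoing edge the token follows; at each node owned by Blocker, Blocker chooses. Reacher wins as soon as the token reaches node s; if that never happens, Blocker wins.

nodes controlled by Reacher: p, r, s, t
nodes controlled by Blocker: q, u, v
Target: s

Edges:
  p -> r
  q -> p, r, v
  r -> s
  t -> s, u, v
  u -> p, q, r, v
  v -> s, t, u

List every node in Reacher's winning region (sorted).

p, r, s, t

A0 = {s}
A1: add {r, t} — r (Reacher) has r→s; t (Reacher) has t→s.
A2: add {p} — p (Reacher) has p→r.
A3 = A2; e.g. q (Blocker) can still go to v. Fixed point.
Reacher's winning region = {p, r, s, t}.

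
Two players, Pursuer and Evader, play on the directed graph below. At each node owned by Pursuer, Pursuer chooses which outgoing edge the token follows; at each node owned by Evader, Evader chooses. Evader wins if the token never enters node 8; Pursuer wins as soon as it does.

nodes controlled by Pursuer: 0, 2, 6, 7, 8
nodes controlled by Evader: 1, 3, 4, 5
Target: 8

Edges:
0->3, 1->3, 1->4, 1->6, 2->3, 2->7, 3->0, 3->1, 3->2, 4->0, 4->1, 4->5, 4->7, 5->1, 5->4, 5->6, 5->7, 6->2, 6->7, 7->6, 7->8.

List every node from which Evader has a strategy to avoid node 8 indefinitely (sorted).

0, 1, 3, 4, 5

A0 = {8}
A1: add {7} — 7 (Pursuer) has 7→8.
A2: add {2, 6} — 2 (Pursuer) has 2→7; 6 (Pursuer) has 6→7.
A3 = A2; e.g. 0 (Pursuer) has no edge into A2. Fixed point.
Pursuer's attractor = {2, 6, 7, 8}; Evader avoids the target exactly from the complement.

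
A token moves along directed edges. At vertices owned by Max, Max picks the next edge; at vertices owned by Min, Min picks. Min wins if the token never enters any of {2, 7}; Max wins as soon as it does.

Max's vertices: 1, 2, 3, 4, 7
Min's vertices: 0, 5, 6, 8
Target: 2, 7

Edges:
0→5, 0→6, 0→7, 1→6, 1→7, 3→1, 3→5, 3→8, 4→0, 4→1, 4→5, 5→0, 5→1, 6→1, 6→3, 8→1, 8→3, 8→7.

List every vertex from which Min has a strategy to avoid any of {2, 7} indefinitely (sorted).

A0 = {2, 7}
A1: add {1} — 1 (Max) has 1→7.
A2: add {3, 4} — 3 (Max) has 3→1; 4 (Max) has 4→1.
A3: add {6, 8} — 6 (Min): all of {1, 3} already in; 8 (Min): all of {1, 3, 7} already in.
A4 = A3; e.g. 0 (Min) can still go to 5. Fixed point.
Max's attractor = {1, 2, 3, 4, 6, 7, 8}; Min avoids the target exactly from the complement.

0, 5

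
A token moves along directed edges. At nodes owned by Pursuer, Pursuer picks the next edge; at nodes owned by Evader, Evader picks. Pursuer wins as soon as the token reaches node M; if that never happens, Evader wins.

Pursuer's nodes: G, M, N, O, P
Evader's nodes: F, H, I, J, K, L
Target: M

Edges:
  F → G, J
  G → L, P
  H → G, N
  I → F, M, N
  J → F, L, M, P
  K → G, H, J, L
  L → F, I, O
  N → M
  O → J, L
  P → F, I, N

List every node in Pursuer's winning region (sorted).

G, H, M, N, P

A0 = {M}
A1: add {N} — N (Pursuer) has N→M.
A2: add {P} — P (Pursuer) has P→N.
A3: add {G} — G (Pursuer) has G→P.
A4: add {H} — H (Evader): all of {G, N} already in.
A5 = A4; e.g. F (Evader) can still go to J. Fixed point.
Pursuer's winning region = {G, H, M, N, P}.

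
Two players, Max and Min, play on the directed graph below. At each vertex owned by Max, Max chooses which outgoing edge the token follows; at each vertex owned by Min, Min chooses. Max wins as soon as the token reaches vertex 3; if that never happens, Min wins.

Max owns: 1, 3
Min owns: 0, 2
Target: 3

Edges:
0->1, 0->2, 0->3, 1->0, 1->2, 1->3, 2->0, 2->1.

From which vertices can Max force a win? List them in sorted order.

A0 = {3}
A1: add {1} — 1 (Max) has 1→3.
A2 = A1; e.g. 0 (Min) can still go to 2. Fixed point.
Max's winning region = {1, 3}.

1, 3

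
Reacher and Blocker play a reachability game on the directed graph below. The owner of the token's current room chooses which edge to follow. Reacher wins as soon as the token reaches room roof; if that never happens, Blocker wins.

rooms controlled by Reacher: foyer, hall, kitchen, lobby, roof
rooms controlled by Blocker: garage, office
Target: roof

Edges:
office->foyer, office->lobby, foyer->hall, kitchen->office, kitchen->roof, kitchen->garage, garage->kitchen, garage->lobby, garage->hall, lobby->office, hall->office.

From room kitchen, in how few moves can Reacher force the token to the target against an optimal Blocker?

1

A0 = {roof}
A1: add {kitchen} — kitchen (Reacher) has kitchen→roof.
A2 = A1; e.g. office (Blocker) can still go to foyer. Fixed point.
kitchen enters the attractor at level 1, so Reacher can force the target in 1 move from there.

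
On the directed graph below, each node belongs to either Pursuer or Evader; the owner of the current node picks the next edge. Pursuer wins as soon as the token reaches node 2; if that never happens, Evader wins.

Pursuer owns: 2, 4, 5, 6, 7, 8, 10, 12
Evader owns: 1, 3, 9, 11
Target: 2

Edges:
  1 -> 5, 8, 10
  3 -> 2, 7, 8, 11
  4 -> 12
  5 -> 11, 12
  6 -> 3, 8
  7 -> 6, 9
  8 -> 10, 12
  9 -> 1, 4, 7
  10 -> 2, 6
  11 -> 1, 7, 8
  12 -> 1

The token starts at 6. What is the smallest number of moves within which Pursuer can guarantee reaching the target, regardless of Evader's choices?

A0 = {2}
A1: add {10} — 10 (Pursuer) has 10→2.
A2: add {8} — 8 (Pursuer) has 8→10.
A3: add {6} — 6 (Pursuer) has 6→8.
6 enters the attractor at level 3, so Pursuer can force the target in 3 moves from there.

3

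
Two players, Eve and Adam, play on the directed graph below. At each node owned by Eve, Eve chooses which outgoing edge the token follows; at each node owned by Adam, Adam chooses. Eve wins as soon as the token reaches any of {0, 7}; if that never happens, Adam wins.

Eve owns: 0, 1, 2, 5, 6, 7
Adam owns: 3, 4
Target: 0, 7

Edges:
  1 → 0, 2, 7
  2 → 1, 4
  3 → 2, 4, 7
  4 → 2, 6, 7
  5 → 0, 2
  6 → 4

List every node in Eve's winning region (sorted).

0, 1, 2, 5, 7

A0 = {0, 7}
A1: add {1, 5} — 1 (Eve) has 1→0; 5 (Eve) has 5→0.
A2: add {2} — 2 (Eve) has 2→1.
A3 = A2; e.g. 3 (Adam) can still go to 4. Fixed point.
Eve's winning region = {0, 1, 2, 5, 7}.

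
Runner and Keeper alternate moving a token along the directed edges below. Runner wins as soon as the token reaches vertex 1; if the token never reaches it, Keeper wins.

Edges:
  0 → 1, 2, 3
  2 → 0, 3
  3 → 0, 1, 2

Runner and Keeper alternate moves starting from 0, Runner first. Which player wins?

Track states (vertex, player-to-move).
A0 = {(1,Runner), (1,Keeper)}
A1: add {(0,Runner), (3,Runner)}.
(0,Runner) ∈ A1 ⇒ Runner forces the target.

Runner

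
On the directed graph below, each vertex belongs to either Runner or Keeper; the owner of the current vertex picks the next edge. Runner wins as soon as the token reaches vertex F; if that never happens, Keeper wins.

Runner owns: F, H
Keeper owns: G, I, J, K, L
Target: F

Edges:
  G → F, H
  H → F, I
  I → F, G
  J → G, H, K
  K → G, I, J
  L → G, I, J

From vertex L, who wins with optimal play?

Keeper

A0 = {F}
A1: add {H} — H (Runner) has H→F.
A2: add {G} — G (Keeper): all of {F, H} already in.
A3: add {I} — I (Keeper): all of {F, G} already in.
A4 = A3; e.g. J (Keeper) can still go to K. Fixed point.
L never enters the attractor, so Keeper can avoid the target forever.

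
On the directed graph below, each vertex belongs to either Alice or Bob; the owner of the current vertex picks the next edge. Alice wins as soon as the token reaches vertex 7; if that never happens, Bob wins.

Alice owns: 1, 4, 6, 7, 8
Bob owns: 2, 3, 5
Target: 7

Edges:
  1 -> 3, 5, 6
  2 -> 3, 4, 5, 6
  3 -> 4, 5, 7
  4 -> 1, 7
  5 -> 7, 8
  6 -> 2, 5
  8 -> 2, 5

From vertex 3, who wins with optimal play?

Bob

A0 = {7}
A1: add {4} — 4 (Alice) has 4→7.
A2 = A1; e.g. 1 (Alice) has no edge into A1. Fixed point.
3 never enters the attractor, so Bob can avoid the target forever.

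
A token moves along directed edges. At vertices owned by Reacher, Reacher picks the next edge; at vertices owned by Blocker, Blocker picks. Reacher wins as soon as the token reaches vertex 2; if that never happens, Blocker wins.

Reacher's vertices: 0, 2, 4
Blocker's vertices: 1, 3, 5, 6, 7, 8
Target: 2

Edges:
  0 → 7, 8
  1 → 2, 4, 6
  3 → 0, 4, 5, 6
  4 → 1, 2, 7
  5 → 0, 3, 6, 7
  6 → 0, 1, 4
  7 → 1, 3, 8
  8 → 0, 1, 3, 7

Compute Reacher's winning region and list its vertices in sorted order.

A0 = {2}
A1: add {4} — 4 (Reacher) has 4→2.
A2 = A1; e.g. 0 (Reacher) has no edge into A1. Fixed point.
Reacher's winning region = {2, 4}.

2, 4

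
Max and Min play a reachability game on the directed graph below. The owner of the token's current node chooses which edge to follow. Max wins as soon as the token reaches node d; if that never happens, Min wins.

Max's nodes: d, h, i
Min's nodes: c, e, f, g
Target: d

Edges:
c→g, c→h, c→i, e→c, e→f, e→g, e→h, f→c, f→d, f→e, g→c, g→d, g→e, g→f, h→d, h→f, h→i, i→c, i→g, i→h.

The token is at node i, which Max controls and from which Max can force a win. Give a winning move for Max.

A0 = {d}
A1: add {h} — h (Max) has h→d.
A2: add {i} — i (Max) has i→h.
A3 = A2; e.g. c (Min) can still go to g. Fixed point.
From i, successor h is in the attractor (rank 1); the other successors c, g are not.

h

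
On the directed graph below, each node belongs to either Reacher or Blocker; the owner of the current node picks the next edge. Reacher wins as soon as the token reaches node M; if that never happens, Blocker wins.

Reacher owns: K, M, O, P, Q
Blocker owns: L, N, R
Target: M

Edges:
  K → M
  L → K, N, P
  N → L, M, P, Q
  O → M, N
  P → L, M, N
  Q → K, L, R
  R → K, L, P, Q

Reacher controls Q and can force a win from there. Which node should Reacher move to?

A0 = {M}
A1: add {K, O, P} — K (Reacher) has K→M; O (Reacher) has O→M; P (Reacher) has P→M.
A2: add {Q} — Q (Reacher) has Q→K.
A3 = A2; e.g. L (Blocker) can still go to N. Fixed point.
From Q, successor K is in the attractor (rank 1); the other successors L, R are not.

K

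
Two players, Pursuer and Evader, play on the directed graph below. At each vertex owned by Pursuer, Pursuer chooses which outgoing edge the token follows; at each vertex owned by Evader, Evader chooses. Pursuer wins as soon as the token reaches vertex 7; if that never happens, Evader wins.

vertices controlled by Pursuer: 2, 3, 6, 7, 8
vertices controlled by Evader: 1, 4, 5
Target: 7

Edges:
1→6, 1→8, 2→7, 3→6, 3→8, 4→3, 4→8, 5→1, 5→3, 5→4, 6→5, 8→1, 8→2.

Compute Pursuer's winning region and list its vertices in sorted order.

2, 3, 4, 7, 8

A0 = {7}
A1: add {2} — 2 (Pursuer) has 2→7.
A2: add {8} — 8 (Pursuer) has 8→2.
A3: add {3} — 3 (Pursuer) has 3→8.
A4: add {4} — 4 (Evader): all of {3, 8} already in.
A5 = A4; e.g. 1 (Evader) can still go to 6. Fixed point.
Pursuer's winning region = {2, 3, 4, 7, 8}.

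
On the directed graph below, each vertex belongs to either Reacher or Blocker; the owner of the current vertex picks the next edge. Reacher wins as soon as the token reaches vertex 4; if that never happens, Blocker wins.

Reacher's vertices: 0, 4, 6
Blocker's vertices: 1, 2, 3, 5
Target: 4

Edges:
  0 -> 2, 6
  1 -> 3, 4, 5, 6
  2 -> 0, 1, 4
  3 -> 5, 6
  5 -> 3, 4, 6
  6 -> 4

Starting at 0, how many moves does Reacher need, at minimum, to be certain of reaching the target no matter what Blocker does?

A0 = {4}
A1: add {6} — 6 (Reacher) has 6→4.
A2: add {0} — 0 (Reacher) has 0→6.
A3 = A2; e.g. 1 (Blocker) can still go to 3. Fixed point.
0 enters the attractor at level 2, so Reacher can force the target in 2 moves from there.

2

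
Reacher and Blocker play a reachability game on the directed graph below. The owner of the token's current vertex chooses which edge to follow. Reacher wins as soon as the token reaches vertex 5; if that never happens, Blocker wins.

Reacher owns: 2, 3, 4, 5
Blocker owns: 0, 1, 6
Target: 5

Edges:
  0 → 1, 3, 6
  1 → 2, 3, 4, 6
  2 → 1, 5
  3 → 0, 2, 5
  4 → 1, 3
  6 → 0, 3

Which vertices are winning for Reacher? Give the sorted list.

A0 = {5}
A1: add {2, 3} — 2 (Reacher) has 2→5; 3 (Reacher) has 3→5.
A2: add {4} — 4 (Reacher) has 4→3.
A3 = A2; e.g. 0 (Blocker) can still go to 1. Fixed point.
Reacher's winning region = {2, 3, 4, 5}.

2, 3, 4, 5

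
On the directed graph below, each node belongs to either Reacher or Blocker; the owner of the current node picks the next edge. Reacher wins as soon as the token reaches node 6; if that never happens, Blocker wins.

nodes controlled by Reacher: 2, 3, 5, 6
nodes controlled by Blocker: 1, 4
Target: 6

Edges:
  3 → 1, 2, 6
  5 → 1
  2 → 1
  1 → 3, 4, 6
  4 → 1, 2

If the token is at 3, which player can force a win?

Reacher

A0 = {6}
A1: add {3} — 3 (Reacher) has 3→6.
A2 = A1; e.g. 1 (Blocker) can still go to 4. Fixed point.
3 ∈ A1, so Reacher can force the target.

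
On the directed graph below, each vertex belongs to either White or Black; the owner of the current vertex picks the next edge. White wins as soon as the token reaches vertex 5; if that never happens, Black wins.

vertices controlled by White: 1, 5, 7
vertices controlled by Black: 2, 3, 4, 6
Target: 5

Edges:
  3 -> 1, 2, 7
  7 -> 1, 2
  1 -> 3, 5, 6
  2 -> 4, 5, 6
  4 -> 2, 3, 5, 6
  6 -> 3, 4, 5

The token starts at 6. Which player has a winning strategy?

Black

A0 = {5}
A1: add {1} — 1 (White) has 1→5.
A2: add {7} — 7 (White) has 7→1.
A3 = A2; e.g. 2 (Black) can still go to 4. Fixed point.
6 never enters the attractor, so Black can avoid the target forever.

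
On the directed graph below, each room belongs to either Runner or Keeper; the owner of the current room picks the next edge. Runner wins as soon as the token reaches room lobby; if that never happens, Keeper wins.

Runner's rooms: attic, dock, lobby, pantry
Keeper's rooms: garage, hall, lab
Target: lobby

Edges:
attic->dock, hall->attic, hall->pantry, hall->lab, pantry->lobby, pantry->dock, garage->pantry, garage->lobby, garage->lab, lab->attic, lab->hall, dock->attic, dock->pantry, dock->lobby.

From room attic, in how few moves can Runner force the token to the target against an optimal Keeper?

2

A0 = {lobby}
A1: add {dock, pantry} — pantry (Runner) has pantry→lobby; dock (Runner) has dock→lobby.
A2: add {attic} — attic (Runner) has attic→dock.
A3 = A2; e.g. hall (Keeper) can still go to lab. Fixed point.
attic enters the attractor at level 2, so Runner can force the target in 2 moves from there.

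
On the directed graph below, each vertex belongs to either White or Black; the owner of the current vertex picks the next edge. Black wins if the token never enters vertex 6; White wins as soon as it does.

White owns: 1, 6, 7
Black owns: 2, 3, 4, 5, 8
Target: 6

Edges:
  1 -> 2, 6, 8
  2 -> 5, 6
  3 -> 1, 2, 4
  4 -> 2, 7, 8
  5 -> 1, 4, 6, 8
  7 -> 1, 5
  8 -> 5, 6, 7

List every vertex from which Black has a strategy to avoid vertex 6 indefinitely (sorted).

2, 3, 4, 5, 8

A0 = {6}
A1: add {1} — 1 (White) has 1→6.
A2: add {7} — 7 (White) has 7→1.
A3 = A2; e.g. 2 (Black) can still go to 5. Fixed point.
White's attractor = {1, 6, 7}; Black avoids the target exactly from the complement.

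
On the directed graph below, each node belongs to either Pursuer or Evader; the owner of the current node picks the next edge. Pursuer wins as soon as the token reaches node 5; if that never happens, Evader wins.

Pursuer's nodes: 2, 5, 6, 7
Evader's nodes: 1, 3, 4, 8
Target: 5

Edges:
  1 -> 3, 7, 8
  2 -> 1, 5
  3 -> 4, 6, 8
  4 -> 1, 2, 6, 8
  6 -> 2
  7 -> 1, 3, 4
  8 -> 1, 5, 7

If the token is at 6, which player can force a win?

A0 = {5}
A1: add {2} — 2 (Pursuer) has 2→5.
A2: add {6} — 6 (Pursuer) has 6→2.
A3 = A2; e.g. 1 (Evader) can still go to 3. Fixed point.
6 ∈ A2, so Pursuer can force the target.

Pursuer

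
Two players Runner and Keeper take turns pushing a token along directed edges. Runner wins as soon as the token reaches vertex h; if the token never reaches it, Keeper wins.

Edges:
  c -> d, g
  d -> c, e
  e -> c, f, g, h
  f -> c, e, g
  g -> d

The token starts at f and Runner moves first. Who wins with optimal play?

Keeper

Track states (vertex, player-to-move).
A0 = {(h,Runner), (h,Keeper)}
A1: add {(e,Runner)}.
A2 = A1; e.g. (c,Runner) stays out. (f,Runner) never enters ⇒ Keeper avoids the target.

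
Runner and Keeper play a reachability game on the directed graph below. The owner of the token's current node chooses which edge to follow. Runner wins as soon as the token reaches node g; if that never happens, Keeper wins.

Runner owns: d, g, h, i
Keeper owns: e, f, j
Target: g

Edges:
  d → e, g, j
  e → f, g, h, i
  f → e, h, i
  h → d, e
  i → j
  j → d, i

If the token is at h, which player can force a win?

A0 = {g}
A1: add {d} — d (Runner) has d→g.
A2: add {h} — h (Runner) has h→d.
A3 = A2; e.g. e (Keeper) can still go to f. Fixed point.
h ∈ A2, so Runner can force the target.

Runner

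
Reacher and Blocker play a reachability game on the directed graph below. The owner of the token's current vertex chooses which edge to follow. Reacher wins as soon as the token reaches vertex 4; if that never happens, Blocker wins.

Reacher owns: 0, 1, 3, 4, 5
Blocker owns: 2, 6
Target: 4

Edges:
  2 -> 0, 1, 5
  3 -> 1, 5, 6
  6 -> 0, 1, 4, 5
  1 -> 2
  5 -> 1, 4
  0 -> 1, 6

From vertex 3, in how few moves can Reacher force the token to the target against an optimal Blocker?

A0 = {4}
A1: add {5} — 5 (Reacher) has 5→4.
A2: add {3} — 3 (Reacher) has 3→5.
A3 = A2; e.g. 0 (Reacher) has no edge into A2. Fixed point.
3 enters the attractor at level 2, so Reacher can force the target in 2 moves from there.

2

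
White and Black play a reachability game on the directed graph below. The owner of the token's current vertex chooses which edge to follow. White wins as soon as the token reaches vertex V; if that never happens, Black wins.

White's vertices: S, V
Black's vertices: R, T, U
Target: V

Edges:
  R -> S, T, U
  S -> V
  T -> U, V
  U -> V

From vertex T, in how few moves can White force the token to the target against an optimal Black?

2

A0 = {V}
A1: add {S, U} — S (White) has S→V; U (Black): all of {V} already in.
A2: add {T} — T (Black): all of {U, V} already in.
T enters the attractor at level 2, so White can force the target in 2 moves from there.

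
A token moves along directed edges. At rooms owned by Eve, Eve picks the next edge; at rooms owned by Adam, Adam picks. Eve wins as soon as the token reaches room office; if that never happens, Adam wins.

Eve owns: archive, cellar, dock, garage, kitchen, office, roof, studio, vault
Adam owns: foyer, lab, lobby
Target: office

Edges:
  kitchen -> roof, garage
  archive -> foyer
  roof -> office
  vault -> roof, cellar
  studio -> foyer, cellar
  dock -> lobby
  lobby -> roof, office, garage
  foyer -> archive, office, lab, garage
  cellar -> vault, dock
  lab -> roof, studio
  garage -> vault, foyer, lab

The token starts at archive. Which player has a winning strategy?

A0 = {office}
A1: add {roof} — roof (Eve) has roof→office.
A2: add {kitchen, vault} — kitchen (Eve) has kitchen→roof; vault (Eve) has vault→roof.
A3: add {cellar, garage} — cellar (Eve) has cellar→vault; garage (Eve) has garage→vault.
A4: add {lobby, studio} — studio (Eve) has studio→cellar; lobby (Adam): all of {roof, office, garage} already in.
A5: add {dock, lab} — dock (Eve) has dock→lobby; lab (Adam): all of {roof, studio} already in.
A6 = A5; e.g. archive (Eve) has no edge into A5. Fixed point.
archive never enters the attractor, so Adam can avoid the target forever.

Adam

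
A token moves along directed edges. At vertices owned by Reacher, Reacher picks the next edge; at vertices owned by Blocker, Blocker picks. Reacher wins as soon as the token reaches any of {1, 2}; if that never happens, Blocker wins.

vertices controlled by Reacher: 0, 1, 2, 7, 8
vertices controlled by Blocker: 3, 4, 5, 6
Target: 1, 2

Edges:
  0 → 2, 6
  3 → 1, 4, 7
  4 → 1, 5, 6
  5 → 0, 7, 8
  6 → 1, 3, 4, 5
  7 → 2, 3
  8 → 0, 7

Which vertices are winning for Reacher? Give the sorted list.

0, 1, 2, 5, 7, 8

A0 = {1, 2}
A1: add {0, 7} — 0 (Reacher) has 0→2; 7 (Reacher) has 7→2.
A2: add {8} — 8 (Reacher) has 8→0.
A3: add {5} — 5 (Blocker): all of {0, 7, 8} already in.
A4 = A3; e.g. 3 (Blocker) can still go to 4. Fixed point.
Reacher's winning region = {0, 1, 2, 5, 7, 8}.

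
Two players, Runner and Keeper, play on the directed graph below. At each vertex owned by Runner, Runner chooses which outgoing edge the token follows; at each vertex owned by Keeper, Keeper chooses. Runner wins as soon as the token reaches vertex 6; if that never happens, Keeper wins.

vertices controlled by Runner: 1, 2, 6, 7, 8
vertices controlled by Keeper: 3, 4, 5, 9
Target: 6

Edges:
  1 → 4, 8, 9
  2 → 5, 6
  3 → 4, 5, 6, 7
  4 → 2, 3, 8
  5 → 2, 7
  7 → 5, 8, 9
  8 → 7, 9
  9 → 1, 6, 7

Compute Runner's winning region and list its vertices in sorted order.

2, 6

A0 = {6}
A1: add {2} — 2 (Runner) has 2→6.
A2 = A1; e.g. 1 (Runner) has no edge into A1. Fixed point.
Runner's winning region = {2, 6}.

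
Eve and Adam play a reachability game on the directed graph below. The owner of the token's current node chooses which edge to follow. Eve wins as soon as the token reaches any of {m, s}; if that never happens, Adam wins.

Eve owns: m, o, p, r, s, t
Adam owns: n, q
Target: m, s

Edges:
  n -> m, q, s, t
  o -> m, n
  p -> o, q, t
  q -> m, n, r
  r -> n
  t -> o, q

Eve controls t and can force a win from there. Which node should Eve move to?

A0 = {m, s}
A1: add {o} — o (Eve) has o→m.
A2: add {p, t} — p (Eve) has p→o; t (Eve) has t→o.
A3 = A2; e.g. n (Adam) can still go to q. Fixed point.
From t, successor o is in the attractor (rank 1); the other successor q is not.

o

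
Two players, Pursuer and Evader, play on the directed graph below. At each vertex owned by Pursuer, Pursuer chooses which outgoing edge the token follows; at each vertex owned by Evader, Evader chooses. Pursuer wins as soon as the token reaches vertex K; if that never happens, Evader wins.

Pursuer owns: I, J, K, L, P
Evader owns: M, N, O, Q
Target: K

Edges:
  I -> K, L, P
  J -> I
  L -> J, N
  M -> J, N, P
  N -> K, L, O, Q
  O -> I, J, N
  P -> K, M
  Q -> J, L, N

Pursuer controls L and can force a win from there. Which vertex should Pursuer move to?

J

A0 = {K}
A1: add {I, P} — I (Pursuer) has I→K; P (Pursuer) has P→K.
A2: add {J} — J (Pursuer) has J→I.
A3: add {L} — L (Pursuer) has L→J.
A4 = A3; e.g. M (Evader) can still go to N. Fixed point.
From L, successor J is in the attractor (rank 2); the other successor N is not.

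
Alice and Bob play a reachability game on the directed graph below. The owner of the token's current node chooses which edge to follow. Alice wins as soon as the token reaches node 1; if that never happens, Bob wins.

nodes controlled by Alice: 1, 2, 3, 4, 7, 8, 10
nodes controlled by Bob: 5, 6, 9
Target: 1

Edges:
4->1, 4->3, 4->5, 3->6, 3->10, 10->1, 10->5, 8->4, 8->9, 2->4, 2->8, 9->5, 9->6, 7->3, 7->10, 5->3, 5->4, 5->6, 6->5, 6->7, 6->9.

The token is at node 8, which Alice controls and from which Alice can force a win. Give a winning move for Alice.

A0 = {1}
A1: add {4, 10} — 4 (Alice) has 4→1; 10 (Alice) has 10→1.
A2: add {2, 3, 7, 8} — 2 (Alice) has 2→4; 3 (Alice) has 3→10; 7 (Alice) has 7→10; 8 (Alice) has 8→4.
A3 = A2; e.g. 5 (Bob) can still go to 6. Fixed point.
From 8, successor 4 is in the attractor (rank 1); the other successor 9 is not.

4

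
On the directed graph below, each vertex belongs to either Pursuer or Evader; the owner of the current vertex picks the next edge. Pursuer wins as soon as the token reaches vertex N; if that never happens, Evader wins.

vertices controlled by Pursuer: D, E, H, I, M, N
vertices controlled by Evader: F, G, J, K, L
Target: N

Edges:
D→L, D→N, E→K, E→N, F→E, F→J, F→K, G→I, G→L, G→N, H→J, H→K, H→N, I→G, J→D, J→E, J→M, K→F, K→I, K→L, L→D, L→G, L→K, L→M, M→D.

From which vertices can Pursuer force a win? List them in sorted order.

D, E, H, J, M, N

A0 = {N}
A1: add {D, E, H} — D (Pursuer) has D→N; E (Pursuer) has E→N; H (Pursuer) has H→N.
A2: add {M} — M (Pursuer) has M→D.
A3: add {J} — J (Evader): all of {D, E, M} already in.
A4 = A3; e.g. F (Evader) can still go to K. Fixed point.
Pursuer's winning region = {D, E, H, J, M, N}.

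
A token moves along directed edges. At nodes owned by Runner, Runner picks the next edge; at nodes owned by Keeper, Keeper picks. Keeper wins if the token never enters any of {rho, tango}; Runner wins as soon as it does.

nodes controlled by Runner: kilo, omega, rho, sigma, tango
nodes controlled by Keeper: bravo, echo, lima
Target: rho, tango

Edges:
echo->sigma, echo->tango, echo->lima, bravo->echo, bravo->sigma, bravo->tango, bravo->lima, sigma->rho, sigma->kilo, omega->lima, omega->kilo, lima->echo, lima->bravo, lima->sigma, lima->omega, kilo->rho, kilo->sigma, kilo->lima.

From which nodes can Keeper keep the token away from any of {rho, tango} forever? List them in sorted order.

A0 = {rho, tango}
A1: add {kilo, sigma} — sigma (Runner) has sigma→rho; kilo (Runner) has kilo→rho.
A2: add {omega} — omega (Runner) has omega→kilo.
A3 = A2; e.g. echo (Keeper) can still go to lima. Fixed point.
Runner's attractor = {kilo, omega, rho, sigma, tango}; Keeper avoids the target exactly from the complement.

bravo, echo, lima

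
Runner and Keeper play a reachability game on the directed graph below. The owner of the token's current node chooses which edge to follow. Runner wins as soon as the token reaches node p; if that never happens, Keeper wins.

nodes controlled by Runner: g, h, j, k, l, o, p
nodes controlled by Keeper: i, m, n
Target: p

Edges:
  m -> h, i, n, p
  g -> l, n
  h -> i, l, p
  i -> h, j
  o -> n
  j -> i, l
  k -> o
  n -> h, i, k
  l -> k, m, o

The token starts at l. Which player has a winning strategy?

A0 = {p}
A1: add {h} — h (Runner) has h→p.
A2 = A1; e.g. g (Runner) has no edge into A1. Fixed point.
l never enters the attractor, so Keeper can avoid the target forever.

Keeper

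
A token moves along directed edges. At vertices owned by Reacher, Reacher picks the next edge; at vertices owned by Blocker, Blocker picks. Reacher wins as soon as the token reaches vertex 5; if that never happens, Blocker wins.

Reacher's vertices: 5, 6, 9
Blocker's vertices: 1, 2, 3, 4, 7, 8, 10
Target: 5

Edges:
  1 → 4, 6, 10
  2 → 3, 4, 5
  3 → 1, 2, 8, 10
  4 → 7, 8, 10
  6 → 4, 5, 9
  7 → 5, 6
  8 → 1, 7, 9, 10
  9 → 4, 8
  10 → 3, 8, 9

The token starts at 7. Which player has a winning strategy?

A0 = {5}
A1: add {6} — 6 (Reacher) has 6→5.
A2: add {7} — 7 (Blocker): all of {5, 6} already in.
A3 = A2; e.g. 1 (Blocker) can still go to 4. Fixed point.
7 ∈ A2, so Reacher can force the target.

Reacher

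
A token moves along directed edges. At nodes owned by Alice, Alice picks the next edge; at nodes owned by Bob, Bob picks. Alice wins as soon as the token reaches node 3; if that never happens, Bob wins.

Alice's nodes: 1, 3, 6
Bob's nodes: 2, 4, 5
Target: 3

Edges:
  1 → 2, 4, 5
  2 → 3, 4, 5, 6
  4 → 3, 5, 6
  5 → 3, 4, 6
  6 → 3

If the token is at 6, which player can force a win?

Alice

A0 = {3}
A1: add {6} — 6 (Alice) has 6→3.
A2 = A1; e.g. 1 (Alice) has no edge into A1. Fixed point.
6 ∈ A1, so Alice can force the target.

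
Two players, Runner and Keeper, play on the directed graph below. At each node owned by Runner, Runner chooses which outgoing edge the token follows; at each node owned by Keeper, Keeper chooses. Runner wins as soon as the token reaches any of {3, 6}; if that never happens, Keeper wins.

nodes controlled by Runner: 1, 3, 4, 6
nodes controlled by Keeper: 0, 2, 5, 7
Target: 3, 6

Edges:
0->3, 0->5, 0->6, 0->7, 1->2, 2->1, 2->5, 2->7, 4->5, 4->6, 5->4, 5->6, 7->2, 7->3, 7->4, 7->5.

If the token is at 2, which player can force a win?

A0 = {3, 6}
A1: add {4} — 4 (Runner) has 4→6.
A2: add {5} — 5 (Keeper): all of {4, 6} already in.
A3 = A2; e.g. 0 (Keeper) can still go to 7. Fixed point.
2 never enters the attractor, so Keeper can avoid the target forever.

Keeper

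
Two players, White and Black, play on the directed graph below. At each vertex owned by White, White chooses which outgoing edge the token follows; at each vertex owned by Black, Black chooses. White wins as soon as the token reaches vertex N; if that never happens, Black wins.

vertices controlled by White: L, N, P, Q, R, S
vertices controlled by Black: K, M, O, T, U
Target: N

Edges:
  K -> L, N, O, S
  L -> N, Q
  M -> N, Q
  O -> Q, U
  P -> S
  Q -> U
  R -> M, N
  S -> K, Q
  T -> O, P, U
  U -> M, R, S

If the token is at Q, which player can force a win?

Black

A0 = {N}
A1: add {L, R} — L (White) has L→N; R (White) has R→N.
A2 = A1; e.g. K (Black) can still go to O. Fixed point.
Q never enters the attractor, so Black can avoid the target forever.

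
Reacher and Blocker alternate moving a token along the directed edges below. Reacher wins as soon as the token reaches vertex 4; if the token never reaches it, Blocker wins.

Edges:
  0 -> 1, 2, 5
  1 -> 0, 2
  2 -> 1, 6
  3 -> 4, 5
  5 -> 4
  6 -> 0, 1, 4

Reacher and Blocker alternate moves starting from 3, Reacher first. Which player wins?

Reacher

Track states (vertex, player-to-move).
A0 = {(4,Reacher), (4,Blocker)}
A1: add {(3,Reacher), (5,Reacher), (5,Blocker), (6,Reacher)}.
(3,Reacher) ∈ A1 ⇒ Reacher forces the target.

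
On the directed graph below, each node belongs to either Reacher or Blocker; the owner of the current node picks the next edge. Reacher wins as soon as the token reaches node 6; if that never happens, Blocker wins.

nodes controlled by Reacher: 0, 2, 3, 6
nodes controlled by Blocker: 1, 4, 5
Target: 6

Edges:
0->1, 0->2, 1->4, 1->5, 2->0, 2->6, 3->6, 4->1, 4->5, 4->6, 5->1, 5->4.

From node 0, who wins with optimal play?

A0 = {6}
A1: add {2, 3} — 2 (Reacher) has 2→6; 3 (Reacher) has 3→6.
A2: add {0} — 0 (Reacher) has 0→2.
A3 = A2; e.g. 1 (Blocker) can still go to 4. Fixed point.
0 ∈ A2, so Reacher can force the target.

Reacher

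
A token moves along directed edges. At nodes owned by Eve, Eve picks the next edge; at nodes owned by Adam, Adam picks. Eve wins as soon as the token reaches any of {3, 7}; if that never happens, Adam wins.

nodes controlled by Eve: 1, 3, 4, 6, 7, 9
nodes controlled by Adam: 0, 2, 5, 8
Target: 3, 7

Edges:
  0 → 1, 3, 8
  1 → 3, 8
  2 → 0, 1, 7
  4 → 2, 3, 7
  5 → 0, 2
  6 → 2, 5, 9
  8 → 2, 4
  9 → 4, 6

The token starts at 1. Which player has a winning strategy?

A0 = {3, 7}
A1: add {1, 4} — 1 (Eve) has 1→3; 4 (Eve) has 4→3.
1 ∈ A1, so Eve can force the target.

Eve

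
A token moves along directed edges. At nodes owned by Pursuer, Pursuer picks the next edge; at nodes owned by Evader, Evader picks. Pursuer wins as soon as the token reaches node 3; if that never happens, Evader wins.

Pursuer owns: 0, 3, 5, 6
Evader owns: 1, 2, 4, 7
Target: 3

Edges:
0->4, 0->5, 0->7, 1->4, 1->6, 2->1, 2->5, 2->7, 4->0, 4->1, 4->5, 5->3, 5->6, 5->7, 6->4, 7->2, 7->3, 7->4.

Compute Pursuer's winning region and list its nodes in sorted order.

A0 = {3}
A1: add {5} — 5 (Pursuer) has 5→3.
A2: add {0} — 0 (Pursuer) has 0→5.
A3 = A2; e.g. 1 (Evader) can still go to 4. Fixed point.
Pursuer's winning region = {0, 3, 5}.

0, 3, 5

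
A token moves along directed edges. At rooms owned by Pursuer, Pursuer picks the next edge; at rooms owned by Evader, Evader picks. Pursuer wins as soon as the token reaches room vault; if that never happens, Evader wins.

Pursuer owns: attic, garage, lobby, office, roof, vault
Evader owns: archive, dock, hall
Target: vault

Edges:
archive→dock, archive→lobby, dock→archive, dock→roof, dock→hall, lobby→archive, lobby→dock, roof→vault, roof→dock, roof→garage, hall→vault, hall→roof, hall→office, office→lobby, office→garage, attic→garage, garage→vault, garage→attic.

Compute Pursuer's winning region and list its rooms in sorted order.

attic, garage, hall, office, roof, vault

A0 = {vault}
A1: add {garage, roof} — roof (Pursuer) has roof→vault; garage (Pursuer) has garage→vault.
A2: add {attic, office} — office (Pursuer) has office→garage; attic (Pursuer) has attic→garage.
A3: add {hall} — hall (Evader): all of {vault, roof, office} already in.
A4 = A3; e.g. archive (Evader) can still go to dock. Fixed point.
Pursuer's winning region = {attic, garage, hall, office, roof, vault}.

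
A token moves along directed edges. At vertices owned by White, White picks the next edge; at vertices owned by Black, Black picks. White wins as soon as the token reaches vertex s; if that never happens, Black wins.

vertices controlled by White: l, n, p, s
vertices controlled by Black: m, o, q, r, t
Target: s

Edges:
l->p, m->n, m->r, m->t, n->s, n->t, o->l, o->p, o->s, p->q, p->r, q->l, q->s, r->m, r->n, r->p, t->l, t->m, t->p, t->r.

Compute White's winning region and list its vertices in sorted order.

A0 = {s}
A1: add {n} — n (White) has n→s.
A2 = A1; e.g. l (White) has no edge into A1. Fixed point.
White's winning region = {n, s}.

n, s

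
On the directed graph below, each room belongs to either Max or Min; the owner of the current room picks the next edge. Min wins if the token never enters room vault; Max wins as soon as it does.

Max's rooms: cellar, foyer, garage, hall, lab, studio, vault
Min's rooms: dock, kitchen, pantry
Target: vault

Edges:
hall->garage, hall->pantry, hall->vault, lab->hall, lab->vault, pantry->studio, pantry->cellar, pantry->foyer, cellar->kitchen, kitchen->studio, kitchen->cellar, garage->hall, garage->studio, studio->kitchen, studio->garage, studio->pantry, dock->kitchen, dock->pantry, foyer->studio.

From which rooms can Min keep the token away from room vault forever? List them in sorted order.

cellar, dock, kitchen, pantry

A0 = {vault}
A1: add {hall, lab} — hall (Max) has hall→vault; lab (Max) has lab→vault.
A2: add {garage} — garage (Max) has garage→hall.
A3: add {studio} — studio (Max) has studio→garage.
A4: add {foyer} — foyer (Max) has foyer→studio.
A5 = A4; e.g. dock (Min) can still go to kitchen. Fixed point.
Max's attractor = {foyer, garage, hall, lab, studio, vault}; Min avoids the target exactly from the complement.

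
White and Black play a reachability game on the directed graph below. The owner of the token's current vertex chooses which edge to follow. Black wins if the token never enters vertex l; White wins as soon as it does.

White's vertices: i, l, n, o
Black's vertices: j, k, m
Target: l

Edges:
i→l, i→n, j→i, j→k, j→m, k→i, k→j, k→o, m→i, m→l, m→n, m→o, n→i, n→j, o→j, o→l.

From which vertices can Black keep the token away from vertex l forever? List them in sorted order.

j, k

A0 = {l}
A1: add {i, o} — i (White) has i→l; o (White) has o→l.
A2: add {n} — n (White) has n→i.
A3: add {m} — m (Black): all of {i, l, n, o} already in.
A4 = A3; e.g. j (Black) can still go to k. Fixed point.
White's attractor = {i, l, m, n, o}; Black avoids the target exactly from the complement.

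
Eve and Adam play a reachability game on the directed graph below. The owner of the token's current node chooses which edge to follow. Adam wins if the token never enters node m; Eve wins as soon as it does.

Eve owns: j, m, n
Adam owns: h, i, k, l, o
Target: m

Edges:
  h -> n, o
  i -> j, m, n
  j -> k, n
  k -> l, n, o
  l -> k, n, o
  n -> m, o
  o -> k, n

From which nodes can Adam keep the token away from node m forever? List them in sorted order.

A0 = {m}
A1: add {n} — n (Eve) has n→m.
A2: add {j} — j (Eve) has j→n.
A3: add {i} — i (Adam): all of {j, m, n} already in.
A4 = A3; e.g. h (Adam) can still go to o. Fixed point.
Eve's attractor = {i, j, m, n}; Adam avoids the target exactly from the complement.

h, k, l, o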